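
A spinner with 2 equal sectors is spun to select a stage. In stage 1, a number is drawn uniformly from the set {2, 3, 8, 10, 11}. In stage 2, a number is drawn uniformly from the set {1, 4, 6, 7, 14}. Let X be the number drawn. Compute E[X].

33/5

E[X | stage 1] = (2+3+8+10+11)/5 = 34/5.
E[X | stage 2] = (1+4+6+7+14)/5 = 32/5.
E[X] = (1/2)·(34/5) + (1/2)·(32/5) = 33/5.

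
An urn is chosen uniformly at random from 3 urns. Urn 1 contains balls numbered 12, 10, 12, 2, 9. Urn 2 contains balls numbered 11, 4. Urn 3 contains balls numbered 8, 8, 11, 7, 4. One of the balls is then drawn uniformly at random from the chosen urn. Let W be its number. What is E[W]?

E[W | urn 1] = (12+10+12+2+9)/5 = 9.
E[W | urn 2] = (11+4)/2 = 15/2.
E[W | urn 3] = (8+8+11+7+4)/5 = 38/5.
E[W] = (1/3)·(9) + (1/3)·(15/2) + (1/3)·(38/5) = 241/30.

241/30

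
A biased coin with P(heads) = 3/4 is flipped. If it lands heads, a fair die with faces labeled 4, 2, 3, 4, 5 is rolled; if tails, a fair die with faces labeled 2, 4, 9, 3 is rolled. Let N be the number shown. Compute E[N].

E[N | heads] = (4+2+3+4+5)/5 = 18/5.
E[N | tails] = (2+4+9+3)/4 = 9/2.
E[N] = (3/4)·(18/5) + (1/4)·(9/2) = 153/40.

153/40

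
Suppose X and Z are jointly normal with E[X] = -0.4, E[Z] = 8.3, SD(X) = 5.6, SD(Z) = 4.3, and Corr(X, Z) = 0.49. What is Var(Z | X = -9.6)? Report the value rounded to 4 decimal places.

14.0506

For a bivariate normal, Var(Z | X=x) = σ_Z²(1 − ρ²).
Var(Z | X=-9.6) = (4.3)²·(1 − (0.49)²) = 18.49·0.7599 = 14.0506.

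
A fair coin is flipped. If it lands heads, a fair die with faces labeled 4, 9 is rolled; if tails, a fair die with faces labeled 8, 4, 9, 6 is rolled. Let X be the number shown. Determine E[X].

E[X | heads] = (4+9)/2 = 13/2.
E[X | tails] = (8+4+9+6)/4 = 27/4.
By the law of total expectation,
E[X] = (1/2)·(13/2) + (1/2)·(27/4) = 53/8.

53/8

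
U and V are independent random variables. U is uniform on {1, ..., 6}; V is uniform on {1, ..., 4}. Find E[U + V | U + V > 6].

8

Outcomes with U + V > 6: (3,4), (4,3), (4,4), (5,2), (5,3), (5,4), (6,1), (6,2), (6,3), (6,4), each with probability 1/24.
E[U + V | U + V > 6] = (7 + 7 + 8 + 7 + 8 + 9 + 7 + 8 + 9 + 10) / 10 = 8.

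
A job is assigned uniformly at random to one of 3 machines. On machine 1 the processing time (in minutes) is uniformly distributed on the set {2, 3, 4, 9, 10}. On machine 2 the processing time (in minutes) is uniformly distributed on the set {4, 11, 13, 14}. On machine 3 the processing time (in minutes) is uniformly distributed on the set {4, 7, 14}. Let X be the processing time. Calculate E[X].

E[X | machine 1] = (2+3+4+9+10)/5 = 28/5.
E[X | machine 2] = (4+11+13+14)/4 = 21/2.
E[X | machine 3] = (4+7+14)/3 = 25/3.
E[X] = (1/3)·(28/5) + (1/3)·(21/2) + (1/3)·(25/3) = 733/90.

733/90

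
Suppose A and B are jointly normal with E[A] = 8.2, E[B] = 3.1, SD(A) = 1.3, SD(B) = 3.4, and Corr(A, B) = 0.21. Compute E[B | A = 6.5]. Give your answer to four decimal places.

E[B | A=x] = μ_B + ρ(σ_B/σ_A)(x − μ_A) for jointly normal variables.
E[B | A=6.5] = 3.1 + (0.21)·(3.4/1.3)·(6.5 − (8.2)) = 3.1 + (0.54923)·(-1.7) = 2.1663.

2.1663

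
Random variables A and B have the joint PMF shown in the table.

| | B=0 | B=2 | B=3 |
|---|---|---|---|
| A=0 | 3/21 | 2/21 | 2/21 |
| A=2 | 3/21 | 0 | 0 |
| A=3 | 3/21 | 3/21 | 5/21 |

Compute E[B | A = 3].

P(A = 3) = 11/21.
Σ B·P over the event = 0·(3/21) + 2·(3/21) + 3·(5/21) = 1.
E[B | A = 3] = (1) / (11/21) = 21/11.

21/11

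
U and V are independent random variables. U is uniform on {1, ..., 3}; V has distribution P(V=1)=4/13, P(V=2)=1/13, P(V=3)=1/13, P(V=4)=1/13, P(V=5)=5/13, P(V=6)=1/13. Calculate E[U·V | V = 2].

4

P(V = 2) = 1/13.
Summing UV·P(x,y) over outcomes with V = 2 gives 4/13.
E[U·V | V = 2] = (4/13) / (1/13) = 4.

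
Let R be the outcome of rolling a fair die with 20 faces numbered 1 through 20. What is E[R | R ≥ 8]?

14

P(R ≥ 8) = 13/20.
E[R | R ≥ 8] = (91/10) / (13/20) = 14.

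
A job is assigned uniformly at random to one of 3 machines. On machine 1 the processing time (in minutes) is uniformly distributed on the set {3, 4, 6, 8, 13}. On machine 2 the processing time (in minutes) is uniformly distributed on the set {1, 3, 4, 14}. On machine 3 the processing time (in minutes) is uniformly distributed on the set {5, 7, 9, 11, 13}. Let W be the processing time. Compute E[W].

71/10

E[W | machine 1] = (3+4+6+8+13)/5 = 34/5.
E[W | machine 2] = (1+3+4+14)/4 = 11/2.
E[W | machine 3] = (5+7+9+11+13)/5 = 9.
E[W] = (1/3)·(34/5) + (1/3)·(11/2) + (1/3)·(9) = 71/10.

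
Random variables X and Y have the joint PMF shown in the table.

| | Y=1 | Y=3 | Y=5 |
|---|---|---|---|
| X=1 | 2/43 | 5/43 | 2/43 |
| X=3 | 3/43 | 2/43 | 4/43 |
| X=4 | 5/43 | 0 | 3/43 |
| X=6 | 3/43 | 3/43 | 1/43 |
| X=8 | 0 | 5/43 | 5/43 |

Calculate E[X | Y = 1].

P(Y = 1) = 13/43.
Summing X·P(X=x,Y=y) over the conditioning event gives 49/43.
E[X | Y = 1] = (49/43) / (13/43) = 49/13.

49/13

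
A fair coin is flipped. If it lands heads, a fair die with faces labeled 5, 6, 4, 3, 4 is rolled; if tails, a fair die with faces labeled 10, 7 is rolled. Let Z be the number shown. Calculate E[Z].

129/20

E[Z | heads] = (5+6+4+3+4)/5 = 22/5.
E[Z | tails] = (10+7)/2 = 17/2.
By the law of total expectation,
E[Z] = (1/2)·(22/5) + (1/2)·(17/2) = 129/20.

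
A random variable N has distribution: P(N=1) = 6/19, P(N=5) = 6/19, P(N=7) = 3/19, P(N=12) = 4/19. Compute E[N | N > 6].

P(N > 6) = 7/19.
Σ over the event: 7·3/19 + 12·4/19 = 69/19.
E[N | N > 6] = (69/19) / (7/19) = 69/7.

69/7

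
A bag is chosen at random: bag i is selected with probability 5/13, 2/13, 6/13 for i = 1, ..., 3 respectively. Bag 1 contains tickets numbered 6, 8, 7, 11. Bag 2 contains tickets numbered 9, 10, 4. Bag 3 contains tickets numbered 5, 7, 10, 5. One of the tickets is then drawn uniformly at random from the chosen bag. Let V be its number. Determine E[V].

575/78

E[V | bag 1] = (6+8+7+11)/4 = 8.
E[V | bag 2] = (9+10+4)/3 = 23/3.
E[V | bag 3] = (5+7+10+5)/4 = 27/4.
E[V] = (5/13)·(8) + (2/13)·(23/3) + (6/13)·(27/4) = 575/78.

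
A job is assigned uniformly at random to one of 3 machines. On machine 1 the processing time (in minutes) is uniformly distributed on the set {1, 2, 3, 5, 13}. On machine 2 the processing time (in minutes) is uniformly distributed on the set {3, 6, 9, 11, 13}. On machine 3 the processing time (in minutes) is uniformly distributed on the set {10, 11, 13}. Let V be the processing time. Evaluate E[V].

E[V | machine 1] = (1+2+3+5+13)/5 = 24/5.
E[V | machine 2] = (3+6+9+11+13)/5 = 42/5.
E[V | machine 3] = (10+11+13)/3 = 34/3.
By the law of total expectation,
E[V] = (1/3)·(24/5) + (1/3)·(42/5) + (1/3)·(34/3) = 368/45.

368/45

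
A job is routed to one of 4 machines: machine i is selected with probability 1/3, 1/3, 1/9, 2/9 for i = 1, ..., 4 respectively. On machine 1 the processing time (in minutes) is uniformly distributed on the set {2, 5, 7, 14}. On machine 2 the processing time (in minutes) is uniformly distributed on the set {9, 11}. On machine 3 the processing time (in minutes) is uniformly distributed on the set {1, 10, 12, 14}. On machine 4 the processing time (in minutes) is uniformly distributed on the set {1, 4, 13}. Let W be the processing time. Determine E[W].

E[W | machine 1] = (2+5+7+14)/4 = 7.
E[W | machine 2] = (9+11)/2 = 10.
E[W | machine 3] = (1+10+12+14)/4 = 37/4.
E[W | machine 4] = (1+4+13)/3 = 6.
By the law of total expectation,
E[W] = (1/3)·(7) + (1/3)·(10) + (1/9)·(37/4) + (2/9)·(6) = 289/36.

289/36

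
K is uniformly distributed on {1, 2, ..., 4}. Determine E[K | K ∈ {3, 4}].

7/2

P(K ∈ {3, 4}) = 1/2.
Σ over the event: 3·1/4 + 4·1/4 = 7/4.
E[K | K ∈ {3, 4}] = (7/4) / (1/2) = 7/2.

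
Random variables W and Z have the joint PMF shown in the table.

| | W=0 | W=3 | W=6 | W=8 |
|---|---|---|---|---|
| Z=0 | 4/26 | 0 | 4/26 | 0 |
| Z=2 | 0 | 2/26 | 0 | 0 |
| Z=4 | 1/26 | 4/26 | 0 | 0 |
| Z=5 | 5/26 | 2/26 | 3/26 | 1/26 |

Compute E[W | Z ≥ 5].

32/11

P(Z ≥ 5) = 11/26.
Σ W·P over the event = 0·(5/26) + 3·(2/26) + 6·(3/26) + 8·(1/26) = 16/13.
E[W | Z ≥ 5] = (16/13) / (11/26) = 32/11.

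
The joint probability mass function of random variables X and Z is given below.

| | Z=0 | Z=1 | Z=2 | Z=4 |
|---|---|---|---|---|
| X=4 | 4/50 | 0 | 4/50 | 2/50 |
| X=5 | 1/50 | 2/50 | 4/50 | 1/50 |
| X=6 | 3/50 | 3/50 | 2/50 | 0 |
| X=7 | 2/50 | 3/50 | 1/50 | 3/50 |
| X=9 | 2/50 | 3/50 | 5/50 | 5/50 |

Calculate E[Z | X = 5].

7/4

P(X = 5) = 4/25.
Σ Z·P over the event = 0·(1/50) + 1·(2/50) + 2·(4/50) + 4·(1/50) = 7/25.
E[Z | X = 5] = (7/25) / (4/25) = 7/4.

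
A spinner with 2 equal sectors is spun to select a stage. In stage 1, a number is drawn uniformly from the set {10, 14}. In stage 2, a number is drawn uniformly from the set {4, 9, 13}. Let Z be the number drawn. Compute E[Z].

31/3

E[Z | stage 1] = (10+14)/2 = 12.
E[Z | stage 2] = (4+9+13)/3 = 26/3.
E[Z] = (1/2)·(12) + (1/2)·(26/3) = 31/3.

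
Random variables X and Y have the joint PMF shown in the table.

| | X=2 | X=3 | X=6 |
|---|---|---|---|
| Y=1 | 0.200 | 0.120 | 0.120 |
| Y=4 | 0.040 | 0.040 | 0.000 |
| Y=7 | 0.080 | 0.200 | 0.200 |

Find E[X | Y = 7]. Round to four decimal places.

P(Y = 7) = 0.480.
Σ X·P over the event = 2·(0.080) + 3·(0.200) + 6·(0.200) = 1.960.
E[X | Y = 7] = (1.960) / (0.480) = 4.0833.

4.0833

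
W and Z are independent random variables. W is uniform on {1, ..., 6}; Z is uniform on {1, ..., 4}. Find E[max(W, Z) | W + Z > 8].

P(W + Z > 8) = 1/8.
Summing max(W,Z)·P(x,y) over outcomes with W + Z > 8 gives 17/24.
E[max(W, Z) | W + Z > 8] = (17/24) / (1/8) = 17/3.

17/3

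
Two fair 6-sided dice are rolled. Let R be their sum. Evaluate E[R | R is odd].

P(R is odd) = 1/2.
Σ over the event: 3·1/18 + 5·1/9 + 7·1/6 + 9·1/9 + 11·1/18 = 7/2.
E[R | R is odd] = (7/2) / (1/2) = 7.

7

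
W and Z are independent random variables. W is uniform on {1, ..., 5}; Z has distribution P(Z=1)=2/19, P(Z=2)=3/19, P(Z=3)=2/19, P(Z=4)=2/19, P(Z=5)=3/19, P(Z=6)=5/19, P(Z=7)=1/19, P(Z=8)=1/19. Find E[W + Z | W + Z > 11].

37/3

P(W + Z > 11) = 3/95.
Summing (W+Z)·P(x,y) over outcomes with W + Z > 11 gives 37/95.
E[W + Z | W + Z > 11] = (37/95) / (3/95) = 37/3.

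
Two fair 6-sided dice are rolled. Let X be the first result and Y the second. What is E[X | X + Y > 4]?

P(X + Y > 4) = 5/6.
Summing X·P(x,y) over outcomes with X + Y > 4 gives 29/9.
E[X | X + Y > 4] = (29/9) / (5/6) = 58/15.

58/15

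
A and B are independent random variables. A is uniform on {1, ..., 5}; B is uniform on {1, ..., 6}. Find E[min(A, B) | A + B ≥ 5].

21/8

P(A + B ≥ 5) = 4/5.
Summing min(A,B)·P(x,y) over outcomes with A + B ≥ 5 gives 21/10.
E[min(A, B) | A + B ≥ 5] = (21/10) / (4/5) = 21/8.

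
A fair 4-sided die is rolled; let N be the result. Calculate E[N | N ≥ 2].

Given N ≥ 2, N is equally likely to be any of {2, 3, 4}.
E[N | N ≥ 2] = (2 + 3 + 4) / 3 = 3.

3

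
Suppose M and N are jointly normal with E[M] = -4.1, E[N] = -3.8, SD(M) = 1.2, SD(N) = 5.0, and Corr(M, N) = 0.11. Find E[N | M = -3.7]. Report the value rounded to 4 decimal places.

E[N | M=x] = μ_N + ρ(σ_N/σ_M)(x − μ_M) for jointly normal variables.
E[N | M=-3.7] = -3.8 + (0.11)·(5.0/1.2)·(-3.7 − (-4.1)) = -3.8 + (0.45833)·(0.4) = -3.6167.

-3.6167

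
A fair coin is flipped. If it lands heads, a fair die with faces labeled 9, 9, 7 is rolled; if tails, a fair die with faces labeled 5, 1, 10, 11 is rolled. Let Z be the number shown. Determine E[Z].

181/24

E[Z | heads] = (9+9+7)/3 = 25/3.
E[Z | tails] = (5+1+10+11)/4 = 27/4.
E[Z] = (1/2)·(25/3) + (1/2)·(27/4) = 181/24.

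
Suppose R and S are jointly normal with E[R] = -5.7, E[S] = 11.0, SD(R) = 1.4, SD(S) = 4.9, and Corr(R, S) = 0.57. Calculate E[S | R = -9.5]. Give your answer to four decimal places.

For a bivariate normal, E[S | R=x] = μ_S + ρ·(σ_S/σ_R)·(x − μ_R).
E[S | R=-9.5] = 11.0 + (0.57)·(4.9/1.4)·(-9.5 − (-5.7)) = 11.0 + (1.995)·(-3.8) = 3.4190.

3.4190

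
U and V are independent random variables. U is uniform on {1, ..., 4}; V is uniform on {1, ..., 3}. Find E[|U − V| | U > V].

5/3

Outcomes with U > V: (2,1), (3,1), (3,2), (4,1), (4,2), (4,3), each with probability 1/12.
E[|U − V| | U > V] = (1 + 2 + 1 + 3 + 2 + 1) / 6 = 5/3.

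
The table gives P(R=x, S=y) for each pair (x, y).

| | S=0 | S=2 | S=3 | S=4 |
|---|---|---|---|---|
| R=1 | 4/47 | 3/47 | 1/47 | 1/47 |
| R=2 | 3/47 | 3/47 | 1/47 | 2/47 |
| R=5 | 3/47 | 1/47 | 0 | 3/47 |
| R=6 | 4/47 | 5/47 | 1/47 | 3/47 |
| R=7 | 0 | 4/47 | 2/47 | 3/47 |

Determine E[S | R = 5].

P(R = 5) = 7/47.
Σ S·P over the event = 0·(3/47) + 2·(1/47) + 4·(3/47) = 14/47.
E[S | R = 5] = (14/47) / (7/47) = 2.

2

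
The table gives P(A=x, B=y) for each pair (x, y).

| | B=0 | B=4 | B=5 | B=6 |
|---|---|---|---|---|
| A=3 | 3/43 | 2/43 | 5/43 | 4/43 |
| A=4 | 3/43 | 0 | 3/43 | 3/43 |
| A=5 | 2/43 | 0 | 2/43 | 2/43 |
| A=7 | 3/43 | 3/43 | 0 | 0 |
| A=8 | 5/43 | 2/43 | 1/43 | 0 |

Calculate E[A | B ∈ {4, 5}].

P(B ∈ {4, 5}) = 18/43.
Summing A·P(A=x,B=y) over the conditioning event gives 88/43.
E[A | B ∈ {4, 5}] = (88/43) / (18/43) = 44/9.

44/9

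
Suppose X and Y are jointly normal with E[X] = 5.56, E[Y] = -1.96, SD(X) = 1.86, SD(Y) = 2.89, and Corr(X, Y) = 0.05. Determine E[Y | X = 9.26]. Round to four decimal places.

E[Y | X=x] = μ_Y + ρ(σ_Y/σ_X)(x − μ_X) for jointly normal variables.
E[Y | X=9.26] = -1.96 + (0.05)·(2.89/1.86)·(9.26 − (5.56)) = -1.96 + (0.077688)·(3.7) = -1.6726.

-1.6726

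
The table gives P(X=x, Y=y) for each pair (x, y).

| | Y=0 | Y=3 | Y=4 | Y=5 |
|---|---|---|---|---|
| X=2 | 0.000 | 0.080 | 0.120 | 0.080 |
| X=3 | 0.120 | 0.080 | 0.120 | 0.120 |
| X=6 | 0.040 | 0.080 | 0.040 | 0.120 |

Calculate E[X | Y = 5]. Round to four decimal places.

3.8750

P(Y = 5) = 0.320.
Summing X·P(X=x,Y=y) over the conditioning event gives 1.240.
E[X | Y = 5] = (1.240) / (0.320) = 3.8750.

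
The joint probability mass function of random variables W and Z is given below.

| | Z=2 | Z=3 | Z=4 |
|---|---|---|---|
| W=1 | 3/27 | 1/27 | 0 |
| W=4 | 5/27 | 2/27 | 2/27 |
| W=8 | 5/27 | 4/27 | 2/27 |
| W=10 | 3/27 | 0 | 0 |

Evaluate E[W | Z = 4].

P(Z = 4) = 4/27.
Σ W·P over the event = 4·(2/27) + 8·(2/27) = 8/9.
E[W | Z = 4] = (8/9) / (4/27) = 6.

6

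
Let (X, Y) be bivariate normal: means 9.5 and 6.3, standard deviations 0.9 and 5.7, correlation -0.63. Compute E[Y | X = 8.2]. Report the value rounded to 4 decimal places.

The regression of Y on X has slope ρ·σ_Y/σ_X and passes through (μ_X, μ_Y).
E[Y | X=8.2] = 6.3 + (-0.63)·(5.7/0.9)·(8.2 − (9.5)) = 6.3 + (-3.99)·(-1.3) = 11.4870.

11.4870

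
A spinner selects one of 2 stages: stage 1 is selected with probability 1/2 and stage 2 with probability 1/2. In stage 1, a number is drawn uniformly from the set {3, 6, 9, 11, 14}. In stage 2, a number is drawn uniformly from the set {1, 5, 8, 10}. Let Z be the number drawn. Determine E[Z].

73/10

E[Z | stage 1] = (3+6+9+11+14)/5 = 43/5.
E[Z | stage 2] = (1+5+8+10)/4 = 6.
By the law of total expectation,
E[Z] = (1/2)·(43/5) + (1/2)·(6) = 73/10.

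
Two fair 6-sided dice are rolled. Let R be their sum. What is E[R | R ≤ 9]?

P(R ≤ 9) = 5/6.
Σ over the event: 2·1/36 + 3·1/18 + 4·1/12 + 5·1/9 + 6·5/36 + 7·1/6 + 8·5/36 + 9·1/9 = 47/9.
E[R | R ≤ 9] = (47/9) / (5/6) = 94/15.

94/15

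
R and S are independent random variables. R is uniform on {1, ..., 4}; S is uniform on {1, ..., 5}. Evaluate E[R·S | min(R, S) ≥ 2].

21/2

P(min(R, S) ≥ 2) = 3/5.
Summing RS·P(x,y) over outcomes with min(R, S) ≥ 2 gives 63/10.
E[R·S | min(R, S) ≥ 2] = (63/10) / (3/5) = 21/2.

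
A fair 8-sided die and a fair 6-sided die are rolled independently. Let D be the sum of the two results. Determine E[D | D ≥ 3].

382/47

P(D ≥ 3) = 47/48.
E[D | D ≥ 3] = (191/24) / (47/48) = 382/47.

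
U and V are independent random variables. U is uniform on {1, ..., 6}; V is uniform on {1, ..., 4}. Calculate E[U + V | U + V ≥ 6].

52/7

P(U + V ≥ 6) = 7/12.
Summing (U+V)·P(x,y) over outcomes with U + V ≥ 6 gives 13/3.
E[U + V | U + V ≥ 6] = (13/3) / (7/12) = 52/7.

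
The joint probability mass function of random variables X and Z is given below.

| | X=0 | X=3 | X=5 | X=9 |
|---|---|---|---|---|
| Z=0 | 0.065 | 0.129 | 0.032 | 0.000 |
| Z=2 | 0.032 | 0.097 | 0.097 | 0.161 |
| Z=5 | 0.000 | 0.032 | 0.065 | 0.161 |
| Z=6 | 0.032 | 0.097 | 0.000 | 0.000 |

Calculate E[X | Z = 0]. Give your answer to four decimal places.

P(Z = 0) = 0.226.
Σ X·P over the event = 0·(0.065) + 3·(0.129) + 5·(0.032) = 0.547.
E[X | Z = 0] = (0.547) / (0.226) = 2.4204.

2.4204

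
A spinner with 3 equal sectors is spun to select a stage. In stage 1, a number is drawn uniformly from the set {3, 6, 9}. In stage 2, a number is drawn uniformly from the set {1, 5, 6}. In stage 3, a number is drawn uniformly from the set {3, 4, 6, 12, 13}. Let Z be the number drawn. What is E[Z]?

88/15

E[Z | stage 1] = (3+6+9)/3 = 6.
E[Z | stage 2] = (1+5+6)/3 = 4.
E[Z | stage 3] = (3+4+6+12+13)/5 = 38/5.
By the law of total expectation,
E[Z] = (1/3)·(6) + (1/3)·(4) + (1/3)·(38/5) = 88/15.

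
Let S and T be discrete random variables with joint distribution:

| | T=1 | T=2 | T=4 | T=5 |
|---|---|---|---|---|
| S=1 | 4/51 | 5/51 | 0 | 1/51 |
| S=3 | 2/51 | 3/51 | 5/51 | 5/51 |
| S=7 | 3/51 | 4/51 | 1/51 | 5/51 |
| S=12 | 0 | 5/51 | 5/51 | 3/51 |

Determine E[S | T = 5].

87/14

P(T = 5) = 14/51.
Σ S·P over the event = 1·(1/51) + 3·(5/51) + 7·(5/51) + 12·(3/51) = 29/17.
E[S | T = 5] = (29/17) / (14/51) = 87/14.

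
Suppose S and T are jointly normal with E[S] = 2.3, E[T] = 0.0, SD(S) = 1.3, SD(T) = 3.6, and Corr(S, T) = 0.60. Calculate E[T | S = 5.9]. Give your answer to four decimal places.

5.9815

For a bivariate normal, E[T | S=x] = μ_T + ρ·(σ_T/σ_S)·(x − μ_S).
E[T | S=5.9] = 0.0 + (0.60)·(3.6/1.3)·(5.9 − (2.3)) = 0.0 + (1.66154)·(3.6) = 5.9815.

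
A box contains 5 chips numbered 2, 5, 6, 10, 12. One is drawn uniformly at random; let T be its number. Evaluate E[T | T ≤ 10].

23/4

P(T ≤ 10) = 4/5.
Σ over the event: 2·1/5 + 5·1/5 + 6·1/5 + 10·1/5 = 23/5.
E[T | T ≤ 10] = (23/5) / (4/5) = 23/4.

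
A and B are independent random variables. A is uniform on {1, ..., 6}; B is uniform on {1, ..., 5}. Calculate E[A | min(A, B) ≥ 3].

9/2

P(min(A, B) ≥ 3) = 2/5.
Summing A·P(x,y) over outcomes with min(A, B) ≥ 3 gives 9/5.
E[A | min(A, B) ≥ 3] = (9/5) / (2/5) = 9/2.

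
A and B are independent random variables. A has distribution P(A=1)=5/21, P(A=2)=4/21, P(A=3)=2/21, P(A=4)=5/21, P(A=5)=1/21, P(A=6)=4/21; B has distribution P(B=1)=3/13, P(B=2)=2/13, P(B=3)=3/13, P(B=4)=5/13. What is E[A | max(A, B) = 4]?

71/24

P(max(A, B) = 4) = 40/91.
Summing A·P(x,y) over outcomes with max(A, B) = 4 gives 355/273.
E[A | max(A, B) = 4] = (355/273) / (40/91) = 71/24.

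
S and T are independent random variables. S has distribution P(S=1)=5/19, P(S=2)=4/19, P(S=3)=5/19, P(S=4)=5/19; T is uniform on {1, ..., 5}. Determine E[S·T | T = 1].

P(T = 1) = 1/5.
Summing ST·P(x,y) over outcomes with T = 1 gives 48/95.
E[S·T | T = 1] = (48/95) / (1/5) = 48/19.

48/19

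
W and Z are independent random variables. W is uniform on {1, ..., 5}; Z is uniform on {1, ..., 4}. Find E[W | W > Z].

4

Outcomes with W > Z: (2,1), (3,1), (3,2), (4,1), (4,2), (4,3), (5,1), (5,2), (5,3), (5,4), each with probability 1/20.
E[W | W > Z] = (2 + 3 + 3 + 4 + 4 + 4 + 5 + 5 + 5 + 5) / 10 = 4.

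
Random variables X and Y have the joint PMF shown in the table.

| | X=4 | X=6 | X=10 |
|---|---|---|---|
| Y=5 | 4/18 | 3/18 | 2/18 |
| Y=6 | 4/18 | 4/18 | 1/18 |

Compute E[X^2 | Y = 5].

124/3

P(Y = 5) = 1/2.
Summing X^2·P(X=x,Y=y) over the conditioning event gives 62/3.
E[X^2 | Y = 5] = (62/3) / (1/2) = 124/3.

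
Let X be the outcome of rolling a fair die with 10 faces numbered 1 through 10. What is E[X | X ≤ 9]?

5

Given X ≤ 9, X is equally likely to be any of {1, 2, 3, 4, 5, 6, 7, 8, 9}.
E[X | X ≤ 9] = (1 + 2 + 3 + 4 + 5 + 6 + 7 + 8 + 9) / 9 = 5.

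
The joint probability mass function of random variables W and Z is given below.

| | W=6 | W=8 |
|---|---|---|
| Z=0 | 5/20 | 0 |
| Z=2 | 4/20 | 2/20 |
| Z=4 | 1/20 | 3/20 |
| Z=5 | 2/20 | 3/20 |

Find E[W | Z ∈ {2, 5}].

76/11

P(Z ∈ {2, 5}) = 11/20.
Σ W·P over the event = 6·(4/20) + 6·(2/20) + 8·(2/20) + 8·(3/20) = 19/5.
E[W | Z ∈ {2, 5}] = (19/5) / (11/20) = 76/11.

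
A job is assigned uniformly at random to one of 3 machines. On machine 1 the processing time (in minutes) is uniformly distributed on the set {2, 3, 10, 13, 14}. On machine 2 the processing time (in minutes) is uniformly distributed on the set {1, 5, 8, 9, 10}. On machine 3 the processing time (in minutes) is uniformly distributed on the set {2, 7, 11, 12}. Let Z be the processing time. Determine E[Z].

E[Z | machine 1] = (2+3+10+13+14)/5 = 42/5.
E[Z | machine 2] = (1+5+8+9+10)/5 = 33/5.
E[Z | machine 3] = (2+7+11+12)/4 = 8.
By the law of total expectation,
E[Z] = (1/3)·(42/5) + (1/3)·(33/5) + (1/3)·(8) = 23/3.

23/3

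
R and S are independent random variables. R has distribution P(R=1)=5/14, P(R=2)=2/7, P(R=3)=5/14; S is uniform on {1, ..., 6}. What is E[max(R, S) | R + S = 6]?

4

P(R + S = 6) = 1/6.
Summing max(R,S)·P(x,y) over outcomes with R + S = 6 gives 2/3.
E[max(R, S) | R + S = 6] = (2/3) / (1/6) = 4.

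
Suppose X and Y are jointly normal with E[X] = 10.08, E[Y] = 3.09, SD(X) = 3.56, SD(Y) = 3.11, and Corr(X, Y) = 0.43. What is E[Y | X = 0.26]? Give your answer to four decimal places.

-0.5988

The regression of Y on X has slope ρ·σ_Y/σ_X and passes through (μ_X, μ_Y).
E[Y | X=0.26] = 3.09 + (0.43)·(3.11/3.56)·(0.26 − (10.08)) = 3.09 + (0.375646)·(-9.82) = -0.5988.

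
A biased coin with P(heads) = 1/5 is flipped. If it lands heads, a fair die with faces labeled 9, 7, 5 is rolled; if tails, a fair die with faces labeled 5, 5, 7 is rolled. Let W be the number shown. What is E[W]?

E[W | heads] = (9+7+5)/3 = 7.
E[W | tails] = (5+5+7)/3 = 17/3.
E[W] = (1/5)·(7) + (4/5)·(17/3) = 89/15.

89/15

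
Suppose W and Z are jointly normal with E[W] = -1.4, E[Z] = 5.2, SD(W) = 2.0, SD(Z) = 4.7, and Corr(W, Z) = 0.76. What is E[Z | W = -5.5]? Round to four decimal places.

For a bivariate normal, E[Z | W=x] = μ_Z + ρ·(σ_Z/σ_W)·(x − μ_W).
E[Z | W=-5.5] = 5.2 + (0.76)·(4.7/2.0)·(-5.5 − (-1.4)) = 5.2 + (1.786)·(-4.1) = -2.1226.

-2.1226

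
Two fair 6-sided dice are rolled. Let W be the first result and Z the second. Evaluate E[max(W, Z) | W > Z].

14/3

P(W > Z) = 5/12.
Summing max(W,Z)·P(x,y) over outcomes with W > Z gives 35/18.
E[max(W, Z) | W > Z] = (35/18) / (5/12) = 14/3.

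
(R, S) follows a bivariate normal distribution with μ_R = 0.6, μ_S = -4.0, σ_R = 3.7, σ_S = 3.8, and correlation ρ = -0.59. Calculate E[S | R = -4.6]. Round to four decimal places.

-0.8491

The regression of S on R has slope ρ·σ_S/σ_R and passes through (μ_R, μ_S).
E[S | R=-4.6] = -4.0 + (-0.59)·(3.8/3.7)·(-4.6 − (0.6)) = -4.0 + (-0.60595)·(-5.2) = -0.8491.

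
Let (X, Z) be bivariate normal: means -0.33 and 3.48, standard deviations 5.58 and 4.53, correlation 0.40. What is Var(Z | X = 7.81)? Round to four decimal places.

17.2376

The conditional variance in a bivariate normal is σ_Z²(1 − ρ²), independent of x.
Var(Z | X=7.81) = (4.53)²·(1 − (0.40)²) = 20.5209·0.84 = 17.2376.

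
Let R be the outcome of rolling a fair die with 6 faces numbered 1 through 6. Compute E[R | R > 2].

9/2

Given R > 2, R is equally likely to be any of {3, 4, 5, 6}.
E[R | R > 2] = (3 + 4 + 5 + 6) / 4 = 9/2.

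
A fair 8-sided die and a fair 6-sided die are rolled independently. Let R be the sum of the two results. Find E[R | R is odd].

P(R is odd) = 1/2.
Σ over the event: 3·1/24 + 5·1/12 + 7·1/8 + 9·1/8 + 11·1/12 + 13·1/24 = 4.
E[R | R is odd] = (4) / (1/2) = 8.

8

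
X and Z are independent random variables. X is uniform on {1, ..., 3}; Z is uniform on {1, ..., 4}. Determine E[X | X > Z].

Outcomes with X > Z: (2,1), (3,1), (3,2), each with probability 1/12.
E[X | X > Z] = (2 + 3 + 3) / 3 = 8/3.

8/3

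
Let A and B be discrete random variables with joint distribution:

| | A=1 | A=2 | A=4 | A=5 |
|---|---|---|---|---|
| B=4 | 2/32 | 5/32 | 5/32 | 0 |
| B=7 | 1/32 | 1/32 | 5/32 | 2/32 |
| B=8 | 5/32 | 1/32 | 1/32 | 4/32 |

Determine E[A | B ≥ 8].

P(B ≥ 8) = 11/32.
Summing A·P(A=x,B=y) over the conditioning event gives 31/32.
E[A | B ≥ 8] = (31/32) / (11/32) = 31/11.

31/11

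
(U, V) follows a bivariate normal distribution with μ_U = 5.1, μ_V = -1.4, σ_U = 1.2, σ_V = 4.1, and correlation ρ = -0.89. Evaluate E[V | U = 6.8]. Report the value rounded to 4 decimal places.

-6.5694

For a bivariate normal, E[V | U=x] = μ_V + ρ·(σ_V/σ_U)·(x − μ_U).
E[V | U=6.8] = -1.4 + (-0.89)·(4.1/1.2)·(6.8 − (5.1)) = -1.4 + (-3.0408)·(1.7) = -6.5694.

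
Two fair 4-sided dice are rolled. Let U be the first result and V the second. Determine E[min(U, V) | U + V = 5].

Outcomes with U + V = 5: (1,4), (2,3), (3,2), (4,1), each with probability 1/16.
E[min(U, V) | U + V = 5] = (1 + 2 + 2 + 1) / 4 = 3/2.

3/2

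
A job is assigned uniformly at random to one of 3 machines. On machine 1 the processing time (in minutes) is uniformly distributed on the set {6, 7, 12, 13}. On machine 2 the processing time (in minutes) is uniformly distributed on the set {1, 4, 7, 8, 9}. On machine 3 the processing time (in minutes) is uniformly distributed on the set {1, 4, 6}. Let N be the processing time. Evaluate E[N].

E[N | machine 1] = (6+7+12+13)/4 = 19/2.
E[N | machine 2] = (1+4+7+8+9)/5 = 29/5.
E[N | machine 3] = (1+4+6)/3 = 11/3.
By the law of total expectation,
E[N] = (1/3)·(19/2) + (1/3)·(29/5) + (1/3)·(11/3) = 569/90.

569/90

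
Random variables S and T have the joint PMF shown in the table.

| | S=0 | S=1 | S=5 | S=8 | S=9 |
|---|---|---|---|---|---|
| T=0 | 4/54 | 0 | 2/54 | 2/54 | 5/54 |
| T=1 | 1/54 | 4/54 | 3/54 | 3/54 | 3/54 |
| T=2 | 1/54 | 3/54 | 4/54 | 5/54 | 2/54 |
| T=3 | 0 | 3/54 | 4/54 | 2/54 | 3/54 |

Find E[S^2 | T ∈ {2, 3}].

P(T ∈ {2, 3}) = 1/2.
Summing S^2·P(S=x,T=y) over the conditioning event gives 353/18.
E[S^2 | T ∈ {2, 3}] = (353/18) / (1/2) = 353/9.

353/9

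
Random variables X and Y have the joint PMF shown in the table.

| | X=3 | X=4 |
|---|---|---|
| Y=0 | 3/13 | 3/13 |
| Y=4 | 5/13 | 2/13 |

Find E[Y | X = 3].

P(X = 3) = 8/13.
Σ Y·P over the event = 0·(3/13) + 4·(5/13) = 20/13.
E[Y | X = 3] = (20/13) / (8/13) = 5/2.

5/2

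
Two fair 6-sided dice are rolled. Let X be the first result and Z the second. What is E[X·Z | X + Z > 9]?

169/6

P(X + Z > 9) = 1/6.
Summing XZ·P(x,y) over outcomes with X + Z > 9 gives 169/36.
E[X·Z | X + Z > 9] = (169/36) / (1/6) = 169/6.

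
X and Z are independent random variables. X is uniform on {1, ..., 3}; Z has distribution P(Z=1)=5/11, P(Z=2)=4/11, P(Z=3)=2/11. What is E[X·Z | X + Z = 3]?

P(X + Z = 3) = 3/11.
Summing XZ·P(x,y) over outcomes with X + Z = 3 gives 6/11.
E[X·Z | X + Z = 3] = (6/11) / (3/11) = 2.

2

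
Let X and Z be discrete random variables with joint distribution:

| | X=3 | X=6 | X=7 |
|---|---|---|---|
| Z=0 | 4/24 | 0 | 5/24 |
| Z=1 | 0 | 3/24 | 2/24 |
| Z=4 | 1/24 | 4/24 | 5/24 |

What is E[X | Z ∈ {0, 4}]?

109/19

P(Z ∈ {0, 4}) = 19/24.
Summing X·P(X=x,Z=y) over the conditioning event gives 109/24.
E[X | Z ∈ {0, 4}] = (109/24) / (19/24) = 109/19.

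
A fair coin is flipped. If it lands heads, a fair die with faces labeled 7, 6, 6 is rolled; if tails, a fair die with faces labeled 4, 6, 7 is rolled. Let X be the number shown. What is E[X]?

6

E[X | heads] = (7+6+6)/3 = 19/3.
E[X | tails] = (4+6+7)/3 = 17/3.
By the law of total expectation,
E[X] = (1/2)·(19/3) + (1/2)·(17/3) = 6.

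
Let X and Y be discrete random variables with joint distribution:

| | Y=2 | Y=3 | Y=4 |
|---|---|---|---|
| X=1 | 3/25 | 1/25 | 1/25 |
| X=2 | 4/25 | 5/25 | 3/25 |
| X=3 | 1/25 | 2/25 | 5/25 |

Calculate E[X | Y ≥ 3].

P(Y ≥ 3) = 17/25.
Σ X·P over the event = 1·(1/25) + 1·(1/25) + 2·(5/25) + 2·(3/25) + 3·(2/25) + 3·(5/25) = 39/25.
E[X | Y ≥ 3] = (39/25) / (17/25) = 39/17.

39/17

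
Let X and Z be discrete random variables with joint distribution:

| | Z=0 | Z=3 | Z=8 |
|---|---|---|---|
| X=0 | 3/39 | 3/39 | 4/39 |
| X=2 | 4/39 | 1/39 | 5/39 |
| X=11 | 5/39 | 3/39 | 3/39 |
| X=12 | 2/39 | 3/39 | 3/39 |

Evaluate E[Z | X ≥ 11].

66/19

P(X ≥ 11) = 19/39.
Σ Z·P over the event = 0·(5/39) + 3·(3/39) + 8·(3/39) + 0·(2/39) + 3·(3/39) + 8·(3/39) = 22/13.
E[Z | X ≥ 11] = (22/13) / (19/39) = 66/19.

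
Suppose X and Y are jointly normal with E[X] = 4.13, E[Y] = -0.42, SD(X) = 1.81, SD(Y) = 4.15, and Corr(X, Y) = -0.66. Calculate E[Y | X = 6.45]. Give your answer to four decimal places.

-3.9308

The regression of Y on X has slope ρ·σ_Y/σ_X and passes through (μ_X, μ_Y).
E[Y | X=6.45] = -0.42 + (-0.66)·(4.15/1.81)·(6.45 − (4.13)) = -0.42 + (-1.51326)·(2.32) = -3.9308.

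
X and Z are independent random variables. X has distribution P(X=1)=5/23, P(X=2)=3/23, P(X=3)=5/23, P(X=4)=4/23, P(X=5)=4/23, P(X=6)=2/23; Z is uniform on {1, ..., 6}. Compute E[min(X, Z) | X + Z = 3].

1

P(X + Z = 3) = 4/69.
Summing min(X,Z)·P(x,y) over outcomes with X + Z = 3 gives 4/69.
E[min(X, Z) | X + Z = 3] = (4/69) / (4/69) = 1.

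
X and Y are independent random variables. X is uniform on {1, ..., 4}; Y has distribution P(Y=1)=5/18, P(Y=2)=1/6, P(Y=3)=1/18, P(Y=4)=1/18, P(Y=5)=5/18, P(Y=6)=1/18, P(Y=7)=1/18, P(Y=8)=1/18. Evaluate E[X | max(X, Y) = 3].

P(max(X, Y) = 3) = 11/72.
Summing X·P(x,y) over outcomes with max(X, Y) = 3 gives 5/12.
E[X | max(X, Y) = 3] = (5/12) / (11/72) = 30/11.

30/11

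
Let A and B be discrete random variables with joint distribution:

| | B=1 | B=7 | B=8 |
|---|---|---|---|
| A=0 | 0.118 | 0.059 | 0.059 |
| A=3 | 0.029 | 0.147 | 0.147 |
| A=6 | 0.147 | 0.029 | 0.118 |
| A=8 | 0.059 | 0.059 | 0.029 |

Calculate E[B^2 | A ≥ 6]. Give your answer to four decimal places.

P(A ≥ 6) = 0.441.
Σ B^2·P over the event = 1·(0.147) + 49·(0.029) + 64·(0.118) + 1·(0.059) + 49·(0.059) + 64·(0.029) = 13.926.
E[B^2 | A ≥ 6] = (13.926) / (0.441) = 31.5782.

31.5782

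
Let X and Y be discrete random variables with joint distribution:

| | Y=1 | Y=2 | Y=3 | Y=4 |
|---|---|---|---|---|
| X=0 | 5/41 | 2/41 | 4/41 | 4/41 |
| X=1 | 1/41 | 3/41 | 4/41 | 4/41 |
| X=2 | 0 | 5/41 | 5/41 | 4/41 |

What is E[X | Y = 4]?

P(Y = 4) = 12/41.
Σ X·P over the event = 0·(4/41) + 1·(4/41) + 2·(4/41) = 12/41.
E[X | Y = 4] = (12/41) / (12/41) = 1.

1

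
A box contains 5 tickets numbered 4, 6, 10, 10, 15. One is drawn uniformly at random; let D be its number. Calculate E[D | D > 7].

P(D > 7) = 3/5.
Σ over the event: 10·2/5 + 15·1/5 = 7.
E[D | D > 7] = (7) / (3/5) = 35/3.

35/3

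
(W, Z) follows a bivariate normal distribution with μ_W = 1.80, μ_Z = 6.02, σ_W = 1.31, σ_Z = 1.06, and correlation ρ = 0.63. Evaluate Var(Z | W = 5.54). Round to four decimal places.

For a bivariate normal, Var(Z | W=x) = σ_Z²(1 − ρ²).
Var(Z | W=5.54) = (1.06)²·(1 − (0.63)²) = 1.1236·0.6031 = 0.6776.

0.6776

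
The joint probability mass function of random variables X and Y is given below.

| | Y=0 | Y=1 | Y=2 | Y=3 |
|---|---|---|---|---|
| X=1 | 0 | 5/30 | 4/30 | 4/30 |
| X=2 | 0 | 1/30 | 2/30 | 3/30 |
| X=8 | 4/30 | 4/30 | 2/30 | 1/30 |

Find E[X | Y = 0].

8

P(Y = 0) = 2/15.
Σ X·P over the event = 8·(4/30) = 16/15.
E[X | Y = 0] = (16/15) / (2/15) = 8.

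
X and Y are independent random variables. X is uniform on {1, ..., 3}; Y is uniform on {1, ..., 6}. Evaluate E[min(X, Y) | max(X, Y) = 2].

P(max(X, Y) = 2) = 1/6.
Summing min(X,Y)·P(x,y) over outcomes with max(X, Y) = 2 gives 2/9.
E[min(X, Y) | max(X, Y) = 2] = (2/9) / (1/6) = 4/3.

4/3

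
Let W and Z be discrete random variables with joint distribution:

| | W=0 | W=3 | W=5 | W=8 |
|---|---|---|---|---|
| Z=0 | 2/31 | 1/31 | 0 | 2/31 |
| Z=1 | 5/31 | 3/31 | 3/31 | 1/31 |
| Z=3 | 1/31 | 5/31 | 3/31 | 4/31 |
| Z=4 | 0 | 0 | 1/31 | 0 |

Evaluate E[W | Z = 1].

8/3

P(Z = 1) = 12/31.
Σ W·P over the event = 0·(5/31) + 3·(3/31) + 5·(3/31) + 8·(1/31) = 32/31.
E[W | Z = 1] = (32/31) / (12/31) = 8/3.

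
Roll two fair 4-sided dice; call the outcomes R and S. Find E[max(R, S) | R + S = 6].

11/3

P(R + S = 6) = 3/16.
Summing max(R,S)·P(x,y) over outcomes with R + S = 6 gives 11/16.
E[max(R, S) | R + S = 6] = (11/16) / (3/16) = 11/3.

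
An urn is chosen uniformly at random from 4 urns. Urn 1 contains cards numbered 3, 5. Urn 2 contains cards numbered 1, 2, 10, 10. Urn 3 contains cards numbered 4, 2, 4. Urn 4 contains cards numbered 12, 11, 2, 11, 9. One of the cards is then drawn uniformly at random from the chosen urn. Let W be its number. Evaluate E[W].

265/48

E[W | urn 1] = (3+5)/2 = 4.
E[W | urn 2] = (1+2+10+10)/4 = 23/4.
E[W | urn 3] = (4+2+4)/3 = 10/3.
E[W | urn 4] = (12+11+2+11+9)/5 = 9.
By the law of total expectation,
E[W] = (1/4)·(4) + (1/4)·(23/4) + (1/4)·(10/3) + (1/4)·(9) = 265/48.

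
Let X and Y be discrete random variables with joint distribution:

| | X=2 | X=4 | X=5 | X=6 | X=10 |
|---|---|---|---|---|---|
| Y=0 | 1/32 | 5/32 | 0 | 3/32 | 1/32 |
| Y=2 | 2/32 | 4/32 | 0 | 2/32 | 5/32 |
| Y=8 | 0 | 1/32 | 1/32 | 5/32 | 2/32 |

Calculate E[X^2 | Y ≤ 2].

P(Y ≤ 2) = 23/32.
Σ X^2·P over the event = 4·(1/32) + 4·(2/32) + 16·(5/32) + 16·(4/32) + 36·(3/32) + 36·(2/32) + 100·(1/32) + 100·(5/32) = 117/4.
E[X^2 | Y ≤ 2] = (117/4) / (23/32) = 936/23.

936/23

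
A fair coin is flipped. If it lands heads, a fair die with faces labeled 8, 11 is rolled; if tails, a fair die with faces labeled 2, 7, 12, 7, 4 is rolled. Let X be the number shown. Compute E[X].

E[X | heads] = (8+11)/2 = 19/2.
E[X | tails] = (2+7+12+7+4)/5 = 32/5.
By the law of total expectation,
E[X] = (1/2)·(19/2) + (1/2)·(32/5) = 159/20.

159/20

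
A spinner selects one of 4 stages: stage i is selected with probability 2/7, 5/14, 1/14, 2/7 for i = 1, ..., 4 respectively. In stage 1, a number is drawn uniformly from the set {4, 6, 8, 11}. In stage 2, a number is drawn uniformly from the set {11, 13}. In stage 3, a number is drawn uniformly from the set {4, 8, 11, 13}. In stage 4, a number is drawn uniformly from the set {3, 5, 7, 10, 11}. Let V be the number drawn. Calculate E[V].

317/35

E[V | stage 1] = (4+6+8+11)/4 = 29/4.
E[V | stage 2] = (11+13)/2 = 12.
E[V | stage 3] = (4+8+11+13)/4 = 9.
E[V | stage 4] = (3+5+7+10+11)/5 = 36/5.
E[V] = (2/7)·(29/4) + (5/14)·(12) + (1/14)·(9) + (2/7)·(36/5) = 317/35.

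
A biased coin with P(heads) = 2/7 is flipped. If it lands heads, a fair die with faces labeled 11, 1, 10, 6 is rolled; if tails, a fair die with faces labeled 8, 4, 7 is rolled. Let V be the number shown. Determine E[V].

E[V | heads] = (11+1+10+6)/4 = 7.
E[V | tails] = (8+4+7)/3 = 19/3.
E[V] = (2/7)·(7) + (5/7)·(19/3) = 137/21.

137/21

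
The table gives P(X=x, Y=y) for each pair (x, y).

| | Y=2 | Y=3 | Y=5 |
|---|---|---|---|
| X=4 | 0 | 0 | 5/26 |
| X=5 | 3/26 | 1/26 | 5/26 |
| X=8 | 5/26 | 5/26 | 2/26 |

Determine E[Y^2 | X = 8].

P(X = 8) = 6/13.
Σ Y^2·P over the event = 4·(5/26) + 9·(5/26) + 25·(2/26) = 115/26.
E[Y^2 | X = 8] = (115/26) / (6/13) = 115/12.

115/12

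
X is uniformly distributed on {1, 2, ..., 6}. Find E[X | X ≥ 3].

9/2

Given X ≥ 3, X is equally likely to be any of {3, 4, 5, 6}.
E[X | X ≥ 3] = (3 + 4 + 5 + 6) / 4 = 9/2.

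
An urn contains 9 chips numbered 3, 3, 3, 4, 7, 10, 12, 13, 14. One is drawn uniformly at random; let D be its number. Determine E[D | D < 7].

P(D < 7) = 4/9.
Σ over the event: 3·1/3 + 4·1/9 = 13/9.
E[D | D < 7] = (13/9) / (4/9) = 13/4.

13/4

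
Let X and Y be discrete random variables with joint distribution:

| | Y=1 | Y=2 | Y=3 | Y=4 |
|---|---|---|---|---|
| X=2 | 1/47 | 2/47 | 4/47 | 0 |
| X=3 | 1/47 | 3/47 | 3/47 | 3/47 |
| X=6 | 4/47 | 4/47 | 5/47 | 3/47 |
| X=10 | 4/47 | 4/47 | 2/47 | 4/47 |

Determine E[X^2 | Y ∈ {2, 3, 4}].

P(Y ∈ {2, 3, 4}) = 37/47.
Summing X^2·P(X=x,Y=y) over the conditioning event gives 1537/47.
E[X^2 | Y ∈ {2, 3, 4}] = (1537/47) / (37/47) = 1537/37.

1537/37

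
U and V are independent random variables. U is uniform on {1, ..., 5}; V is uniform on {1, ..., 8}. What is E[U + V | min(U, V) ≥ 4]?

Outcomes with min(U, V) ≥ 4: (4,4), (4,5), (4,6), (4,7), (4,8), (5,4), (5,5), (5,6), (5,7), (5,8), each with probability 1/40.
E[U + V | min(U, V) ≥ 4] = (8 + 9 + 10 + 11 + 12 + 9 + 10 + 11 + 12 + 13) / 10 = 21/2.

21/2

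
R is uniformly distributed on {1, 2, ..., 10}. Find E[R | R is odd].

5

Given R is odd, R is equally likely to be any of {1, 3, 5, 7, 9}.
E[R | R is odd] = (1 + 3 + 5 + 7 + 9) / 5 = 5.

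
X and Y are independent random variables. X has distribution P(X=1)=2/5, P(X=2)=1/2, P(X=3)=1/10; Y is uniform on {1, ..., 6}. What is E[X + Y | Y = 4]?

57/10

P(Y = 4) = 1/6.
Summing (X+Y)·P(x,y) over outcomes with Y = 4 gives 19/20.
E[X + Y | Y = 4] = (19/20) / (1/6) = 57/10.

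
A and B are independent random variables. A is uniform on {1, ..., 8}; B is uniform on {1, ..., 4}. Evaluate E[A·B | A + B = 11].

26

Outcomes with A + B = 11: (7,4), (8,3), each with probability 1/32.
E[A·B | A + B = 11] = (28 + 24) / 2 = 26.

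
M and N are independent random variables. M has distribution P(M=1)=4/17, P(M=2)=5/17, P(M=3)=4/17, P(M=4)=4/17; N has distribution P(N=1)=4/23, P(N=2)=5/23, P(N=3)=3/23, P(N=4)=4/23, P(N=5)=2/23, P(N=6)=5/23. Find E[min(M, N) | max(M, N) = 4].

P(max(M, N) = 4) = 116/391.
Summing min(M,N)·P(x,y) over outcomes with max(M, N) = 4 gives 260/391.
E[min(M, N) | max(M, N) = 4] = (260/391) / (116/391) = 65/29.

65/29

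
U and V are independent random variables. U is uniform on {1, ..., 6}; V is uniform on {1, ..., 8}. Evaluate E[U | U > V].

14/3

P(U > V) = 5/16.
Summing U·P(x,y) over outcomes with U > V gives 35/24.
E[U | U > V] = (35/24) / (5/16) = 14/3.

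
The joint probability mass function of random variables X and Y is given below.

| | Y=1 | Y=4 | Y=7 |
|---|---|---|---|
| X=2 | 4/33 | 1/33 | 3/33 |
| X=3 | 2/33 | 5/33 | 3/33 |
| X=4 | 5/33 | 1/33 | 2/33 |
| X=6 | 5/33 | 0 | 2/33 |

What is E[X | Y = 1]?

4

P(Y = 1) = 16/33.
Summing X·P(X=x,Y=y) over the conditioning event gives 64/33.
E[X | Y = 1] = (64/33) / (16/33) = 4.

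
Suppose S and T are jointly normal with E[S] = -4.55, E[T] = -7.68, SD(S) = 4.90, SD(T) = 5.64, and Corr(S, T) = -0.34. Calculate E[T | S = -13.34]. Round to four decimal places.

-4.2401

The regression of T on S has slope ρ·σ_T/σ_S and passes through (μ_S, μ_T).
E[T | S=-13.34] = -7.68 + (-0.34)·(5.64/4.90)·(-13.34 − (-4.55)) = -7.68 + (-0.391347)·(-8.79) = -4.2401.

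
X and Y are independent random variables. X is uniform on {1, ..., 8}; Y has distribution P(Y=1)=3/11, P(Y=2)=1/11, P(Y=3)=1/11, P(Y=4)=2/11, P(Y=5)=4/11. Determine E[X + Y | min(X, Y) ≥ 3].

P(min(X, Y) ≥ 3) = 21/44.
Summing (X+Y)·P(x,y) over outcomes with min(X, Y) ≥ 3 gives 417/88.
E[X + Y | min(X, Y) ≥ 3] = (417/88) / (21/44) = 139/14.

139/14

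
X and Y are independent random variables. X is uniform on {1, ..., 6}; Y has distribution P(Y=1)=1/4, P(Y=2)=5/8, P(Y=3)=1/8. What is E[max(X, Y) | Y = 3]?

P(Y = 3) = 1/8.
Summing max(X,Y)·P(x,y) over outcomes with Y = 3 gives 1/2.
E[max(X, Y) | Y = 3] = (1/2) / (1/8) = 4.

4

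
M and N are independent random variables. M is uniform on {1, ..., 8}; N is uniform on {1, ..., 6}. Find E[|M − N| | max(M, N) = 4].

12/7

P(max(M, N) = 4) = 7/48.
Summing |M−N|·P(x,y) over outcomes with max(M, N) = 4 gives 1/4.
E[|M − N| | max(M, N) = 4] = (1/4) / (7/48) = 12/7.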